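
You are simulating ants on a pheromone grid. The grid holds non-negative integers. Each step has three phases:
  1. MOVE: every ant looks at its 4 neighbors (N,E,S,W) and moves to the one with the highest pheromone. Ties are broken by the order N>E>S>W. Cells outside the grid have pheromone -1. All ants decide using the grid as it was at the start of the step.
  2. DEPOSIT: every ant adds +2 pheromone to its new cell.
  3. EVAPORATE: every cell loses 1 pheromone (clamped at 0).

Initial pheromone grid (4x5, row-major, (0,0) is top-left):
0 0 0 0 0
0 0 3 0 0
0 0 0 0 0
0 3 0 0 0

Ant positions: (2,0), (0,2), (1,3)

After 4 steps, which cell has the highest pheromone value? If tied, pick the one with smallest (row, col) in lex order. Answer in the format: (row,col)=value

Answer: (0,2)=7

Derivation:
Step 1: ant0:(2,0)->N->(1,0) | ant1:(0,2)->S->(1,2) | ant2:(1,3)->W->(1,2)
  grid max=6 at (1,2)
Step 2: ant0:(1,0)->N->(0,0) | ant1:(1,2)->N->(0,2) | ant2:(1,2)->N->(0,2)
  grid max=5 at (1,2)
Step 3: ant0:(0,0)->E->(0,1) | ant1:(0,2)->S->(1,2) | ant2:(0,2)->S->(1,2)
  grid max=8 at (1,2)
Step 4: ant0:(0,1)->E->(0,2) | ant1:(1,2)->N->(0,2) | ant2:(1,2)->N->(0,2)
  grid max=7 at (0,2)
Final grid:
  0 0 7 0 0
  0 0 7 0 0
  0 0 0 0 0
  0 0 0 0 0
Max pheromone 7 at (0,2)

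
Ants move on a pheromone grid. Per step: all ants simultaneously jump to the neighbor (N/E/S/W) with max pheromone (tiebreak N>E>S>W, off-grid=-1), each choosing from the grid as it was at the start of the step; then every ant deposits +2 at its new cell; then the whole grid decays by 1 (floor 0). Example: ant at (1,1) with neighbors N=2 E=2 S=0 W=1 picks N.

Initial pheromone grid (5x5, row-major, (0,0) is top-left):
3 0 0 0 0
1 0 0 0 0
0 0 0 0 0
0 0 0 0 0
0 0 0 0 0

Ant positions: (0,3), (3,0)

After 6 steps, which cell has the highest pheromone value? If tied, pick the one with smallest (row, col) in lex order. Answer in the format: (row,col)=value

Step 1: ant0:(0,3)->E->(0,4) | ant1:(3,0)->N->(2,0)
  grid max=2 at (0,0)
Step 2: ant0:(0,4)->S->(1,4) | ant1:(2,0)->N->(1,0)
  grid max=1 at (0,0)
Step 3: ant0:(1,4)->N->(0,4) | ant1:(1,0)->N->(0,0)
  grid max=2 at (0,0)
Step 4: ant0:(0,4)->S->(1,4) | ant1:(0,0)->E->(0,1)
  grid max=1 at (0,0)
Step 5: ant0:(1,4)->N->(0,4) | ant1:(0,1)->W->(0,0)
  grid max=2 at (0,0)
Step 6: ant0:(0,4)->S->(1,4) | ant1:(0,0)->E->(0,1)
  grid max=1 at (0,0)
Final grid:
  1 1 0 0 0
  0 0 0 0 1
  0 0 0 0 0
  0 0 0 0 0
  0 0 0 0 0
Max pheromone 1 at (0,0)

Answer: (0,0)=1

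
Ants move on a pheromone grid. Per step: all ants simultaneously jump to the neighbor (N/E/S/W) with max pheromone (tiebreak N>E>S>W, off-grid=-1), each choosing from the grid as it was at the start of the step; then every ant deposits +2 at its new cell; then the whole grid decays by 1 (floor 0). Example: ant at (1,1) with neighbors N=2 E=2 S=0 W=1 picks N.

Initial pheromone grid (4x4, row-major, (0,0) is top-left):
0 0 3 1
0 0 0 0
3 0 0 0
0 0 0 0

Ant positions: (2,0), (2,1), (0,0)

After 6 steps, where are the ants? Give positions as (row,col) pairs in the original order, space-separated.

Step 1: ant0:(2,0)->N->(1,0) | ant1:(2,1)->W->(2,0) | ant2:(0,0)->E->(0,1)
  grid max=4 at (2,0)
Step 2: ant0:(1,0)->S->(2,0) | ant1:(2,0)->N->(1,0) | ant2:(0,1)->E->(0,2)
  grid max=5 at (2,0)
Step 3: ant0:(2,0)->N->(1,0) | ant1:(1,0)->S->(2,0) | ant2:(0,2)->E->(0,3)
  grid max=6 at (2,0)
Step 4: ant0:(1,0)->S->(2,0) | ant1:(2,0)->N->(1,0) | ant2:(0,3)->W->(0,2)
  grid max=7 at (2,0)
Step 5: ant0:(2,0)->N->(1,0) | ant1:(1,0)->S->(2,0) | ant2:(0,2)->E->(0,3)
  grid max=8 at (2,0)
Step 6: ant0:(1,0)->S->(2,0) | ant1:(2,0)->N->(1,0) | ant2:(0,3)->W->(0,2)
  grid max=9 at (2,0)

(2,0) (1,0) (0,2)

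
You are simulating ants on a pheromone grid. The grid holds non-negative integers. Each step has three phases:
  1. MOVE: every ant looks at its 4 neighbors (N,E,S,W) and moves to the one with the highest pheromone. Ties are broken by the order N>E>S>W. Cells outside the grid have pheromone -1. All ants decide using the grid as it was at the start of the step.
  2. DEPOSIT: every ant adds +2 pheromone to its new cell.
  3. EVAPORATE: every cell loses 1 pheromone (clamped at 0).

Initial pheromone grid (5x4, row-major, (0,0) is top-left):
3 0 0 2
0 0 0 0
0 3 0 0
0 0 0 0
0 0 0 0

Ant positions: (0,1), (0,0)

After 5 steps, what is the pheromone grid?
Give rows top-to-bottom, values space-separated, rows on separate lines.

After step 1: ants at (0,0),(0,1)
  4 1 0 1
  0 0 0 0
  0 2 0 0
  0 0 0 0
  0 0 0 0
After step 2: ants at (0,1),(0,0)
  5 2 0 0
  0 0 0 0
  0 1 0 0
  0 0 0 0
  0 0 0 0
After step 3: ants at (0,0),(0,1)
  6 3 0 0
  0 0 0 0
  0 0 0 0
  0 0 0 0
  0 0 0 0
After step 4: ants at (0,1),(0,0)
  7 4 0 0
  0 0 0 0
  0 0 0 0
  0 0 0 0
  0 0 0 0
After step 5: ants at (0,0),(0,1)
  8 5 0 0
  0 0 0 0
  0 0 0 0
  0 0 0 0
  0 0 0 0

8 5 0 0
0 0 0 0
0 0 0 0
0 0 0 0
0 0 0 0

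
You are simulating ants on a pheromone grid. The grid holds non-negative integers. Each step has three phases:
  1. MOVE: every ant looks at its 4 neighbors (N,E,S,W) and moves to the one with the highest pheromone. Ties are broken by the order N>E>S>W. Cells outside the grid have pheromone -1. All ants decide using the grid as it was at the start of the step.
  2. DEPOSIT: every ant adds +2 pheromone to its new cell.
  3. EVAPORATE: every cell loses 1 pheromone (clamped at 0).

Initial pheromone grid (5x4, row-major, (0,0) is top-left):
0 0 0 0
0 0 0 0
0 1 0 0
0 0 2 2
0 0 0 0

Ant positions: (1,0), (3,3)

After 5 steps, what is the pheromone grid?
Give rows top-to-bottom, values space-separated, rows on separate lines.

After step 1: ants at (0,0),(3,2)
  1 0 0 0
  0 0 0 0
  0 0 0 0
  0 0 3 1
  0 0 0 0
After step 2: ants at (0,1),(3,3)
  0 1 0 0
  0 0 0 0
  0 0 0 0
  0 0 2 2
  0 0 0 0
After step 3: ants at (0,2),(3,2)
  0 0 1 0
  0 0 0 0
  0 0 0 0
  0 0 3 1
  0 0 0 0
After step 4: ants at (0,3),(3,3)
  0 0 0 1
  0 0 0 0
  0 0 0 0
  0 0 2 2
  0 0 0 0
After step 5: ants at (1,3),(3,2)
  0 0 0 0
  0 0 0 1
  0 0 0 0
  0 0 3 1
  0 0 0 0

0 0 0 0
0 0 0 1
0 0 0 0
0 0 3 1
0 0 0 0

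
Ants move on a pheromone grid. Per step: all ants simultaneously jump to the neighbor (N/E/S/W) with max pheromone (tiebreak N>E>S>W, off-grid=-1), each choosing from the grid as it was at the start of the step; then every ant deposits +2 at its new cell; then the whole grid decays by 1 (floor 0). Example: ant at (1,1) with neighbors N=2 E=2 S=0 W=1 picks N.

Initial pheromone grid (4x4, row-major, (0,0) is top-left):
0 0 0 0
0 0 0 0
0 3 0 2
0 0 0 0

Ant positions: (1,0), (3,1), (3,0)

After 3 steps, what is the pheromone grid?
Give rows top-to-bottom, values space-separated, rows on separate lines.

After step 1: ants at (0,0),(2,1),(2,0)
  1 0 0 0
  0 0 0 0
  1 4 0 1
  0 0 0 0
After step 2: ants at (0,1),(2,0),(2,1)
  0 1 0 0
  0 0 0 0
  2 5 0 0
  0 0 0 0
After step 3: ants at (0,2),(2,1),(2,0)
  0 0 1 0
  0 0 0 0
  3 6 0 0
  0 0 0 0

0 0 1 0
0 0 0 0
3 6 0 0
0 0 0 0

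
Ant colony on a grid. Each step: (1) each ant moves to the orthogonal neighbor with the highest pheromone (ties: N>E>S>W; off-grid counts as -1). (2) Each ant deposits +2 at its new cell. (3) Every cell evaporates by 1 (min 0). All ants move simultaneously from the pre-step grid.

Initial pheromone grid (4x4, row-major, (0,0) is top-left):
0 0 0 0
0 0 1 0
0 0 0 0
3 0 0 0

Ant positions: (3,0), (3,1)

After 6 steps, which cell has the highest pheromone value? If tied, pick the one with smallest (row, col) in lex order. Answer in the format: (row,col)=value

Step 1: ant0:(3,0)->N->(2,0) | ant1:(3,1)->W->(3,0)
  grid max=4 at (3,0)
Step 2: ant0:(2,0)->S->(3,0) | ant1:(3,0)->N->(2,0)
  grid max=5 at (3,0)
Step 3: ant0:(3,0)->N->(2,0) | ant1:(2,0)->S->(3,0)
  grid max=6 at (3,0)
Step 4: ant0:(2,0)->S->(3,0) | ant1:(3,0)->N->(2,0)
  grid max=7 at (3,0)
Step 5: ant0:(3,0)->N->(2,0) | ant1:(2,0)->S->(3,0)
  grid max=8 at (3,0)
Step 6: ant0:(2,0)->S->(3,0) | ant1:(3,0)->N->(2,0)
  grid max=9 at (3,0)
Final grid:
  0 0 0 0
  0 0 0 0
  6 0 0 0
  9 0 0 0
Max pheromone 9 at (3,0)

Answer: (3,0)=9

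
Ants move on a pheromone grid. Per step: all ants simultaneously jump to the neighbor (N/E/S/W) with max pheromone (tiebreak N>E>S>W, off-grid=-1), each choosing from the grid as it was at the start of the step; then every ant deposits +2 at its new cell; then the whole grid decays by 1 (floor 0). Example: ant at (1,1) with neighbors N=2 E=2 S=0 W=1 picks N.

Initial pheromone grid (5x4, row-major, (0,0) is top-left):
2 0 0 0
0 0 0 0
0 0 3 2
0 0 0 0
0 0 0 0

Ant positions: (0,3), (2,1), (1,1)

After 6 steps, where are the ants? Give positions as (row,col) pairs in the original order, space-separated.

Step 1: ant0:(0,3)->S->(1,3) | ant1:(2,1)->E->(2,2) | ant2:(1,1)->N->(0,1)
  grid max=4 at (2,2)
Step 2: ant0:(1,3)->S->(2,3) | ant1:(2,2)->E->(2,3) | ant2:(0,1)->W->(0,0)
  grid max=4 at (2,3)
Step 3: ant0:(2,3)->W->(2,2) | ant1:(2,3)->W->(2,2) | ant2:(0,0)->E->(0,1)
  grid max=6 at (2,2)
Step 4: ant0:(2,2)->E->(2,3) | ant1:(2,2)->E->(2,3) | ant2:(0,1)->W->(0,0)
  grid max=6 at (2,3)
Step 5: ant0:(2,3)->W->(2,2) | ant1:(2,3)->W->(2,2) | ant2:(0,0)->E->(0,1)
  grid max=8 at (2,2)
Step 6: ant0:(2,2)->E->(2,3) | ant1:(2,2)->E->(2,3) | ant2:(0,1)->W->(0,0)
  grid max=8 at (2,3)

(2,3) (2,3) (0,0)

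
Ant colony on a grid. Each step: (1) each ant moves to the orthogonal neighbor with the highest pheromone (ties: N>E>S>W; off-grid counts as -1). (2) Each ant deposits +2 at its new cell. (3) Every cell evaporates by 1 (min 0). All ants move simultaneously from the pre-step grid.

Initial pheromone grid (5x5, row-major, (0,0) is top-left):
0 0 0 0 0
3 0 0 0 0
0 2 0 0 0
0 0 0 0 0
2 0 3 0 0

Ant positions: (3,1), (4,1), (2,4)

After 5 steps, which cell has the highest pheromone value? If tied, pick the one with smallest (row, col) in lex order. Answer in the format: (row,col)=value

Step 1: ant0:(3,1)->N->(2,1) | ant1:(4,1)->E->(4,2) | ant2:(2,4)->N->(1,4)
  grid max=4 at (4,2)
Step 2: ant0:(2,1)->N->(1,1) | ant1:(4,2)->N->(3,2) | ant2:(1,4)->N->(0,4)
  grid max=3 at (4,2)
Step 3: ant0:(1,1)->S->(2,1) | ant1:(3,2)->S->(4,2) | ant2:(0,4)->S->(1,4)
  grid max=4 at (4,2)
Step 4: ant0:(2,1)->N->(1,1) | ant1:(4,2)->N->(3,2) | ant2:(1,4)->N->(0,4)
  grid max=3 at (4,2)
Step 5: ant0:(1,1)->S->(2,1) | ant1:(3,2)->S->(4,2) | ant2:(0,4)->S->(1,4)
  grid max=4 at (4,2)
Final grid:
  0 0 0 0 0
  0 0 0 0 1
  0 3 0 0 0
  0 0 0 0 0
  0 0 4 0 0
Max pheromone 4 at (4,2)

Answer: (4,2)=4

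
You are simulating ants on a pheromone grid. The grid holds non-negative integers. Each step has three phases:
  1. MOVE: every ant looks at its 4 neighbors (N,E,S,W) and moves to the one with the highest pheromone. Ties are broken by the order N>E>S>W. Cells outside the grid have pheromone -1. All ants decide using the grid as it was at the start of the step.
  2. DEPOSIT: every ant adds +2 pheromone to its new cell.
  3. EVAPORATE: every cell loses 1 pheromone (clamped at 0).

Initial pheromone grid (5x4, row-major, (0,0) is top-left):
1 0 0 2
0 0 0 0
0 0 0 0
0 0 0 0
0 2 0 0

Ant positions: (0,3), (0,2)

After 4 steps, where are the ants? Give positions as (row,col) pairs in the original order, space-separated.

Step 1: ant0:(0,3)->S->(1,3) | ant1:(0,2)->E->(0,3)
  grid max=3 at (0,3)
Step 2: ant0:(1,3)->N->(0,3) | ant1:(0,3)->S->(1,3)
  grid max=4 at (0,3)
Step 3: ant0:(0,3)->S->(1,3) | ant1:(1,3)->N->(0,3)
  grid max=5 at (0,3)
Step 4: ant0:(1,3)->N->(0,3) | ant1:(0,3)->S->(1,3)
  grid max=6 at (0,3)

(0,3) (1,3)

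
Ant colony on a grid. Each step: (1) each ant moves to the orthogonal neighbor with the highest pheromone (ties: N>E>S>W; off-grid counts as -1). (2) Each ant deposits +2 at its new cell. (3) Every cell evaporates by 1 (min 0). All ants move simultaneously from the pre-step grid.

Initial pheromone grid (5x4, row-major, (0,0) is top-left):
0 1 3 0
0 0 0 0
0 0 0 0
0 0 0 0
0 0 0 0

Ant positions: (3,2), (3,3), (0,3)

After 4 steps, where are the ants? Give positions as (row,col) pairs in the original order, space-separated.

Step 1: ant0:(3,2)->N->(2,2) | ant1:(3,3)->N->(2,3) | ant2:(0,3)->W->(0,2)
  grid max=4 at (0,2)
Step 2: ant0:(2,2)->E->(2,3) | ant1:(2,3)->W->(2,2) | ant2:(0,2)->E->(0,3)
  grid max=3 at (0,2)
Step 3: ant0:(2,3)->W->(2,2) | ant1:(2,2)->E->(2,3) | ant2:(0,3)->W->(0,2)
  grid max=4 at (0,2)
Step 4: ant0:(2,2)->E->(2,3) | ant1:(2,3)->W->(2,2) | ant2:(0,2)->E->(0,3)
  grid max=4 at (2,2)

(2,3) (2,2) (0,3)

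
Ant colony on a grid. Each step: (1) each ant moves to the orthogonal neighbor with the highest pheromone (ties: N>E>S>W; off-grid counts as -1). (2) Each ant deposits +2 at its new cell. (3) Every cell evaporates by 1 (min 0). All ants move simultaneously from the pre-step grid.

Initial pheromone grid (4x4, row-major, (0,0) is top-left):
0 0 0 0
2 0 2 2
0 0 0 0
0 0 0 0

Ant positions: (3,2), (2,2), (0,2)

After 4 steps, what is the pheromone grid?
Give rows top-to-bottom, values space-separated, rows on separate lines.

After step 1: ants at (2,2),(1,2),(1,2)
  0 0 0 0
  1 0 5 1
  0 0 1 0
  0 0 0 0
After step 2: ants at (1,2),(1,3),(1,3)
  0 0 0 0
  0 0 6 4
  0 0 0 0
  0 0 0 0
After step 3: ants at (1,3),(1,2),(1,2)
  0 0 0 0
  0 0 9 5
  0 0 0 0
  0 0 0 0
After step 4: ants at (1,2),(1,3),(1,3)
  0 0 0 0
  0 0 10 8
  0 0 0 0
  0 0 0 0

0 0 0 0
0 0 10 8
0 0 0 0
0 0 0 0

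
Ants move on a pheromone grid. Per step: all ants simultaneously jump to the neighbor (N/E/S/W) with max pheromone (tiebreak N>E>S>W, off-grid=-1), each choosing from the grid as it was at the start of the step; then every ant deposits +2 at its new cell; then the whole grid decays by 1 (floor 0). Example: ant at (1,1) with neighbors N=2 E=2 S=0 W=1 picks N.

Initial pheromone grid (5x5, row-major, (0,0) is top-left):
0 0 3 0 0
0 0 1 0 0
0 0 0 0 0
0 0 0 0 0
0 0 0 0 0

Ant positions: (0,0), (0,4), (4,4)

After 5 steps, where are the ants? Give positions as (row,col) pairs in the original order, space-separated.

Step 1: ant0:(0,0)->E->(0,1) | ant1:(0,4)->S->(1,4) | ant2:(4,4)->N->(3,4)
  grid max=2 at (0,2)
Step 2: ant0:(0,1)->E->(0,2) | ant1:(1,4)->N->(0,4) | ant2:(3,4)->N->(2,4)
  grid max=3 at (0,2)
Step 3: ant0:(0,2)->E->(0,3) | ant1:(0,4)->S->(1,4) | ant2:(2,4)->N->(1,4)
  grid max=3 at (1,4)
Step 4: ant0:(0,3)->W->(0,2) | ant1:(1,4)->N->(0,4) | ant2:(1,4)->N->(0,4)
  grid max=3 at (0,2)
Step 5: ant0:(0,2)->E->(0,3) | ant1:(0,4)->S->(1,4) | ant2:(0,4)->S->(1,4)
  grid max=5 at (1,4)

(0,3) (1,4) (1,4)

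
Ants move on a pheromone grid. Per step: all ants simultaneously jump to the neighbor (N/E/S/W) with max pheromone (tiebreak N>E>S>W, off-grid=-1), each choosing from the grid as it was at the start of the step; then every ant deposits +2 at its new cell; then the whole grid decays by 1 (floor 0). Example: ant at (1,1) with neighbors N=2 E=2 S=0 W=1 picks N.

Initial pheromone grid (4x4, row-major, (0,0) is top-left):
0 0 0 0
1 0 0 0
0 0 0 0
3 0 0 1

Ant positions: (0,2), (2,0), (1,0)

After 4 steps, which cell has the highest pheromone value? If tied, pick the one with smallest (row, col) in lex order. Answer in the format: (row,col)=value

Step 1: ant0:(0,2)->E->(0,3) | ant1:(2,0)->S->(3,0) | ant2:(1,0)->N->(0,0)
  grid max=4 at (3,0)
Step 2: ant0:(0,3)->S->(1,3) | ant1:(3,0)->N->(2,0) | ant2:(0,0)->E->(0,1)
  grid max=3 at (3,0)
Step 3: ant0:(1,3)->N->(0,3) | ant1:(2,0)->S->(3,0) | ant2:(0,1)->E->(0,2)
  grid max=4 at (3,0)
Step 4: ant0:(0,3)->W->(0,2) | ant1:(3,0)->N->(2,0) | ant2:(0,2)->E->(0,3)
  grid max=3 at (3,0)
Final grid:
  0 0 2 2
  0 0 0 0
  1 0 0 0
  3 0 0 0
Max pheromone 3 at (3,0)

Answer: (3,0)=3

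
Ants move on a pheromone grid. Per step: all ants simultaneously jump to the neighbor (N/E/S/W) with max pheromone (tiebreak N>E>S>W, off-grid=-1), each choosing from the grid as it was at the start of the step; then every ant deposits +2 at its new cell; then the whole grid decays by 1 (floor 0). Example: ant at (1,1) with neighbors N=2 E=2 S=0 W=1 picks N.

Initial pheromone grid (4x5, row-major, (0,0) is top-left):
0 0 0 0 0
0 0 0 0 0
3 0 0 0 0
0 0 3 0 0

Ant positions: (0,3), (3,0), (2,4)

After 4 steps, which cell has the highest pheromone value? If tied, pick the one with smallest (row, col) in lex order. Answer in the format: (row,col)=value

Answer: (0,4)=4

Derivation:
Step 1: ant0:(0,3)->E->(0,4) | ant1:(3,0)->N->(2,0) | ant2:(2,4)->N->(1,4)
  grid max=4 at (2,0)
Step 2: ant0:(0,4)->S->(1,4) | ant1:(2,0)->N->(1,0) | ant2:(1,4)->N->(0,4)
  grid max=3 at (2,0)
Step 3: ant0:(1,4)->N->(0,4) | ant1:(1,0)->S->(2,0) | ant2:(0,4)->S->(1,4)
  grid max=4 at (2,0)
Step 4: ant0:(0,4)->S->(1,4) | ant1:(2,0)->N->(1,0) | ant2:(1,4)->N->(0,4)
  grid max=4 at (0,4)
Final grid:
  0 0 0 0 4
  1 0 0 0 4
  3 0 0 0 0
  0 0 0 0 0
Max pheromone 4 at (0,4)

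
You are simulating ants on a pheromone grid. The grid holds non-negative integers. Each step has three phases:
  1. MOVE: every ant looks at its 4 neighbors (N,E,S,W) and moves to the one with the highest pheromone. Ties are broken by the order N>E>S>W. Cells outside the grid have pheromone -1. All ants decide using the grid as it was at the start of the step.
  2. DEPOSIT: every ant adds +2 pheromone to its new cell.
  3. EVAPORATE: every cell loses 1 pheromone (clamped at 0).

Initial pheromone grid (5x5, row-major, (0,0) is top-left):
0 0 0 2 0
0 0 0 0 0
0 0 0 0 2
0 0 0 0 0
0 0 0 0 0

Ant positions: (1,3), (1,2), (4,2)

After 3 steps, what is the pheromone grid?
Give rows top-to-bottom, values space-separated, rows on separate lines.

After step 1: ants at (0,3),(0,2),(3,2)
  0 0 1 3 0
  0 0 0 0 0
  0 0 0 0 1
  0 0 1 0 0
  0 0 0 0 0
After step 2: ants at (0,2),(0,3),(2,2)
  0 0 2 4 0
  0 0 0 0 0
  0 0 1 0 0
  0 0 0 0 0
  0 0 0 0 0
After step 3: ants at (0,3),(0,2),(1,2)
  0 0 3 5 0
  0 0 1 0 0
  0 0 0 0 0
  0 0 0 0 0
  0 0 0 0 0

0 0 3 5 0
0 0 1 0 0
0 0 0 0 0
0 0 0 0 0
0 0 0 0 0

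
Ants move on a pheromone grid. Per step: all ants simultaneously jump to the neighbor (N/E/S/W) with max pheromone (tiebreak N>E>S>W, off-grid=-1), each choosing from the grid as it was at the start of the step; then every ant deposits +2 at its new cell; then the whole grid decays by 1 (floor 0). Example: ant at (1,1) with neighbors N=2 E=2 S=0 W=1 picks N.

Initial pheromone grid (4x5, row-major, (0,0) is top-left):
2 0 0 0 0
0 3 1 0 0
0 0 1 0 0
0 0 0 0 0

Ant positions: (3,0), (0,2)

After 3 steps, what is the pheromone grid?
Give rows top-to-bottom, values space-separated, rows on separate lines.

After step 1: ants at (2,0),(1,2)
  1 0 0 0 0
  0 2 2 0 0
  1 0 0 0 0
  0 0 0 0 0
After step 2: ants at (1,0),(1,1)
  0 0 0 0 0
  1 3 1 0 0
  0 0 0 0 0
  0 0 0 0 0
After step 3: ants at (1,1),(1,2)
  0 0 0 0 0
  0 4 2 0 0
  0 0 0 0 0
  0 0 0 0 0

0 0 0 0 0
0 4 2 0 0
0 0 0 0 0
0 0 0 0 0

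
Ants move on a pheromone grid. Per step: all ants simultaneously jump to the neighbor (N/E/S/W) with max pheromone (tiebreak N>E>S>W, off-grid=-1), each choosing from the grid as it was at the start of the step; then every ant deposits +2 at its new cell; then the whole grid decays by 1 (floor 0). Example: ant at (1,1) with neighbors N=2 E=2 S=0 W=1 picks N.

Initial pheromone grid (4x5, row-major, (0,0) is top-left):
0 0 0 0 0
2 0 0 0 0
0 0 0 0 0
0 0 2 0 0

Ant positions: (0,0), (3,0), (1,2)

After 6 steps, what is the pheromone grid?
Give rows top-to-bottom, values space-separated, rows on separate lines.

After step 1: ants at (1,0),(2,0),(0,2)
  0 0 1 0 0
  3 0 0 0 0
  1 0 0 0 0
  0 0 1 0 0
After step 2: ants at (2,0),(1,0),(0,3)
  0 0 0 1 0
  4 0 0 0 0
  2 0 0 0 0
  0 0 0 0 0
After step 3: ants at (1,0),(2,0),(0,4)
  0 0 0 0 1
  5 0 0 0 0
  3 0 0 0 0
  0 0 0 0 0
After step 4: ants at (2,0),(1,0),(1,4)
  0 0 0 0 0
  6 0 0 0 1
  4 0 0 0 0
  0 0 0 0 0
After step 5: ants at (1,0),(2,0),(0,4)
  0 0 0 0 1
  7 0 0 0 0
  5 0 0 0 0
  0 0 0 0 0
After step 6: ants at (2,0),(1,0),(1,4)
  0 0 0 0 0
  8 0 0 0 1
  6 0 0 0 0
  0 0 0 0 0

0 0 0 0 0
8 0 0 0 1
6 0 0 0 0
0 0 0 0 0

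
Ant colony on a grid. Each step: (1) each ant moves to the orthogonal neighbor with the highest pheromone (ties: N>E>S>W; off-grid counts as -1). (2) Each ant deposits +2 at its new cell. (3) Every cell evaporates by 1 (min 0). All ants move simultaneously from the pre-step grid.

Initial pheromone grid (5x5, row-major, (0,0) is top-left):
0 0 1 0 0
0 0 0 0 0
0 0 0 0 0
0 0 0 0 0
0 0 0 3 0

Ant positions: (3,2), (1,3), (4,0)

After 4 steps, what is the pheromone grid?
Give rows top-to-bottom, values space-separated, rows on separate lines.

After step 1: ants at (2,2),(0,3),(3,0)
  0 0 0 1 0
  0 0 0 0 0
  0 0 1 0 0
  1 0 0 0 0
  0 0 0 2 0
After step 2: ants at (1,2),(0,4),(2,0)
  0 0 0 0 1
  0 0 1 0 0
  1 0 0 0 0
  0 0 0 0 0
  0 0 0 1 0
After step 3: ants at (0,2),(1,4),(1,0)
  0 0 1 0 0
  1 0 0 0 1
  0 0 0 0 0
  0 0 0 0 0
  0 0 0 0 0
After step 4: ants at (0,3),(0,4),(0,0)
  1 0 0 1 1
  0 0 0 0 0
  0 0 0 0 0
  0 0 0 0 0
  0 0 0 0 0

1 0 0 1 1
0 0 0 0 0
0 0 0 0 0
0 0 0 0 0
0 0 0 0 0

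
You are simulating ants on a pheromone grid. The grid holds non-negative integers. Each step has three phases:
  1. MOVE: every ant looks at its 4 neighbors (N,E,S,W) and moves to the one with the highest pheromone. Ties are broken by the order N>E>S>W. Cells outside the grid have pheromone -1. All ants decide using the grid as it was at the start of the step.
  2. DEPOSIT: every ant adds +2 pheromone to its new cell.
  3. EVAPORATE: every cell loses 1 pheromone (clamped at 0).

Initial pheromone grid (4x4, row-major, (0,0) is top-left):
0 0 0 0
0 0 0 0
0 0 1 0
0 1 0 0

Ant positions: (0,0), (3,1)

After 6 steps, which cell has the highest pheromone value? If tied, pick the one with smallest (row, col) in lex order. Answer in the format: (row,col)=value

Answer: (1,3)=3

Derivation:
Step 1: ant0:(0,0)->E->(0,1) | ant1:(3,1)->N->(2,1)
  grid max=1 at (0,1)
Step 2: ant0:(0,1)->E->(0,2) | ant1:(2,1)->N->(1,1)
  grid max=1 at (0,2)
Step 3: ant0:(0,2)->E->(0,3) | ant1:(1,1)->N->(0,1)
  grid max=1 at (0,1)
Step 4: ant0:(0,3)->S->(1,3) | ant1:(0,1)->E->(0,2)
  grid max=1 at (0,2)
Step 5: ant0:(1,3)->N->(0,3) | ant1:(0,2)->E->(0,3)
  grid max=3 at (0,3)
Step 6: ant0:(0,3)->S->(1,3) | ant1:(0,3)->S->(1,3)
  grid max=3 at (1,3)
Final grid:
  0 0 0 2
  0 0 0 3
  0 0 0 0
  0 0 0 0
Max pheromone 3 at (1,3)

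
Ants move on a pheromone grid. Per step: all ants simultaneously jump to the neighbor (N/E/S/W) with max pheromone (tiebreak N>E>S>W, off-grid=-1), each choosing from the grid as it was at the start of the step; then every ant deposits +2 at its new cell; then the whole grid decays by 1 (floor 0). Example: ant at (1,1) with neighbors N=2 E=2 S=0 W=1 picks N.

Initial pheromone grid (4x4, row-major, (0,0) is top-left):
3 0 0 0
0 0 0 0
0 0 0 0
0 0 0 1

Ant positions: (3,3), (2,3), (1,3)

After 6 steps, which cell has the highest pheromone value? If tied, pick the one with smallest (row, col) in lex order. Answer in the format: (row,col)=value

Answer: (3,3)=11

Derivation:
Step 1: ant0:(3,3)->N->(2,3) | ant1:(2,3)->S->(3,3) | ant2:(1,3)->N->(0,3)
  grid max=2 at (0,0)
Step 2: ant0:(2,3)->S->(3,3) | ant1:(3,3)->N->(2,3) | ant2:(0,3)->S->(1,3)
  grid max=3 at (3,3)
Step 3: ant0:(3,3)->N->(2,3) | ant1:(2,3)->S->(3,3) | ant2:(1,3)->S->(2,3)
  grid max=5 at (2,3)
Step 4: ant0:(2,3)->S->(3,3) | ant1:(3,3)->N->(2,3) | ant2:(2,3)->S->(3,3)
  grid max=7 at (3,3)
Step 5: ant0:(3,3)->N->(2,3) | ant1:(2,3)->S->(3,3) | ant2:(3,3)->N->(2,3)
  grid max=9 at (2,3)
Step 6: ant0:(2,3)->S->(3,3) | ant1:(3,3)->N->(2,3) | ant2:(2,3)->S->(3,3)
  grid max=11 at (3,3)
Final grid:
  0 0 0 0
  0 0 0 0
  0 0 0 10
  0 0 0 11
Max pheromone 11 at (3,3)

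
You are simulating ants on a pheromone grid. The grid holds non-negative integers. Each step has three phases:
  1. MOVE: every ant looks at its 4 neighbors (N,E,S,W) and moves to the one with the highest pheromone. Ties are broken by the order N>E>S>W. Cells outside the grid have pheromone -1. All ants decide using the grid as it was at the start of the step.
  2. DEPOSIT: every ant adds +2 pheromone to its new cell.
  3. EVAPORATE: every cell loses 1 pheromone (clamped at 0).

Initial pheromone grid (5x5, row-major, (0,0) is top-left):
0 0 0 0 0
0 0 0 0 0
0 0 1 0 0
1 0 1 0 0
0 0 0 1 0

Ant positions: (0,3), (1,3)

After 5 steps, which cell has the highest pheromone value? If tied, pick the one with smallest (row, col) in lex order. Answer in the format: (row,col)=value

Answer: (0,3)=5

Derivation:
Step 1: ant0:(0,3)->E->(0,4) | ant1:(1,3)->N->(0,3)
  grid max=1 at (0,3)
Step 2: ant0:(0,4)->W->(0,3) | ant1:(0,3)->E->(0,4)
  grid max=2 at (0,3)
Step 3: ant0:(0,3)->E->(0,4) | ant1:(0,4)->W->(0,3)
  grid max=3 at (0,3)
Step 4: ant0:(0,4)->W->(0,3) | ant1:(0,3)->E->(0,4)
  grid max=4 at (0,3)
Step 5: ant0:(0,3)->E->(0,4) | ant1:(0,4)->W->(0,3)
  grid max=5 at (0,3)
Final grid:
  0 0 0 5 5
  0 0 0 0 0
  0 0 0 0 0
  0 0 0 0 0
  0 0 0 0 0
Max pheromone 5 at (0,3)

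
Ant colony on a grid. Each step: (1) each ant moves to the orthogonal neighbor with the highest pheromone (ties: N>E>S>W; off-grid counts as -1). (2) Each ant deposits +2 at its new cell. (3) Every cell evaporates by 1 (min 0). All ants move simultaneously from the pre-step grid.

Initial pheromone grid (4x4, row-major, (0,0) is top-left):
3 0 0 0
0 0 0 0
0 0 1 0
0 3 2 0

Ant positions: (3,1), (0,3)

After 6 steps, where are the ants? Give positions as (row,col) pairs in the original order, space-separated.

Step 1: ant0:(3,1)->E->(3,2) | ant1:(0,3)->S->(1,3)
  grid max=3 at (3,2)
Step 2: ant0:(3,2)->W->(3,1) | ant1:(1,3)->N->(0,3)
  grid max=3 at (3,1)
Step 3: ant0:(3,1)->E->(3,2) | ant1:(0,3)->S->(1,3)
  grid max=3 at (3,2)
Step 4: ant0:(3,2)->W->(3,1) | ant1:(1,3)->N->(0,3)
  grid max=3 at (3,1)
Step 5: ant0:(3,1)->E->(3,2) | ant1:(0,3)->S->(1,3)
  grid max=3 at (3,2)
Step 6: ant0:(3,2)->W->(3,1) | ant1:(1,3)->N->(0,3)
  grid max=3 at (3,1)

(3,1) (0,3)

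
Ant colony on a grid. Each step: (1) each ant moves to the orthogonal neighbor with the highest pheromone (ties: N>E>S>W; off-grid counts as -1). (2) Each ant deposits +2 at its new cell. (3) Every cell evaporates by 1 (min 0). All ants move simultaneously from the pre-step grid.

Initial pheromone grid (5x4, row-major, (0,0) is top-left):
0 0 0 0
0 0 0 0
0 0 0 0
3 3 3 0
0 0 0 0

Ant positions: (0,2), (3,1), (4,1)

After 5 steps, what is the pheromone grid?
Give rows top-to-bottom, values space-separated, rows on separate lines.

After step 1: ants at (0,3),(3,2),(3,1)
  0 0 0 1
  0 0 0 0
  0 0 0 0
  2 4 4 0
  0 0 0 0
After step 2: ants at (1,3),(3,1),(3,2)
  0 0 0 0
  0 0 0 1
  0 0 0 0
  1 5 5 0
  0 0 0 0
After step 3: ants at (0,3),(3,2),(3,1)
  0 0 0 1
  0 0 0 0
  0 0 0 0
  0 6 6 0
  0 0 0 0
After step 4: ants at (1,3),(3,1),(3,2)
  0 0 0 0
  0 0 0 1
  0 0 0 0
  0 7 7 0
  0 0 0 0
After step 5: ants at (0,3),(3,2),(3,1)
  0 0 0 1
  0 0 0 0
  0 0 0 0
  0 8 8 0
  0 0 0 0

0 0 0 1
0 0 0 0
0 0 0 0
0 8 8 0
0 0 0 0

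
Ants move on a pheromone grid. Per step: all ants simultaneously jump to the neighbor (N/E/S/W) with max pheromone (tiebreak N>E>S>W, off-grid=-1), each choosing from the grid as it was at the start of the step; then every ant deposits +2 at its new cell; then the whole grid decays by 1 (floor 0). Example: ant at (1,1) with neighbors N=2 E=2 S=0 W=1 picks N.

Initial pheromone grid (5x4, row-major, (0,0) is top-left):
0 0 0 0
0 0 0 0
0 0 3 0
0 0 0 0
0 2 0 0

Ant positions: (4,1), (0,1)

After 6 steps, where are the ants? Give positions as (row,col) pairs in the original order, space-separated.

Step 1: ant0:(4,1)->N->(3,1) | ant1:(0,1)->E->(0,2)
  grid max=2 at (2,2)
Step 2: ant0:(3,1)->S->(4,1) | ant1:(0,2)->E->(0,3)
  grid max=2 at (4,1)
Step 3: ant0:(4,1)->N->(3,1) | ant1:(0,3)->S->(1,3)
  grid max=1 at (1,3)
Step 4: ant0:(3,1)->S->(4,1) | ant1:(1,3)->N->(0,3)
  grid max=2 at (4,1)
Step 5: ant0:(4,1)->N->(3,1) | ant1:(0,3)->S->(1,3)
  grid max=1 at (1,3)
Step 6: ant0:(3,1)->S->(4,1) | ant1:(1,3)->N->(0,3)
  grid max=2 at (4,1)

(4,1) (0,3)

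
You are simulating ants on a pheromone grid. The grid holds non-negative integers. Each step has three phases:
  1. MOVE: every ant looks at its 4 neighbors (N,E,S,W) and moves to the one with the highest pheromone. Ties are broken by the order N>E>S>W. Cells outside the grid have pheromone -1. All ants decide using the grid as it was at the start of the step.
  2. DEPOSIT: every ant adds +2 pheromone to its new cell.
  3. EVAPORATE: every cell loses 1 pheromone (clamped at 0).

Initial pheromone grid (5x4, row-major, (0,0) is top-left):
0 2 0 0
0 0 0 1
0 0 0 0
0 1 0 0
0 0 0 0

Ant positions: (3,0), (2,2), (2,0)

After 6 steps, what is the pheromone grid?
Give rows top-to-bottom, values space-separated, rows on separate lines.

After step 1: ants at (3,1),(1,2),(1,0)
  0 1 0 0
  1 0 1 0
  0 0 0 0
  0 2 0 0
  0 0 0 0
After step 2: ants at (2,1),(0,2),(0,0)
  1 0 1 0
  0 0 0 0
  0 1 0 0
  0 1 0 0
  0 0 0 0
After step 3: ants at (3,1),(0,3),(0,1)
  0 1 0 1
  0 0 0 0
  0 0 0 0
  0 2 0 0
  0 0 0 0
After step 4: ants at (2,1),(1,3),(0,2)
  0 0 1 0
  0 0 0 1
  0 1 0 0
  0 1 0 0
  0 0 0 0
After step 5: ants at (3,1),(0,3),(0,3)
  0 0 0 3
  0 0 0 0
  0 0 0 0
  0 2 0 0
  0 0 0 0
After step 6: ants at (2,1),(1,3),(1,3)
  0 0 0 2
  0 0 0 3
  0 1 0 0
  0 1 0 0
  0 0 0 0

0 0 0 2
0 0 0 3
0 1 0 0
0 1 0 0
0 0 0 0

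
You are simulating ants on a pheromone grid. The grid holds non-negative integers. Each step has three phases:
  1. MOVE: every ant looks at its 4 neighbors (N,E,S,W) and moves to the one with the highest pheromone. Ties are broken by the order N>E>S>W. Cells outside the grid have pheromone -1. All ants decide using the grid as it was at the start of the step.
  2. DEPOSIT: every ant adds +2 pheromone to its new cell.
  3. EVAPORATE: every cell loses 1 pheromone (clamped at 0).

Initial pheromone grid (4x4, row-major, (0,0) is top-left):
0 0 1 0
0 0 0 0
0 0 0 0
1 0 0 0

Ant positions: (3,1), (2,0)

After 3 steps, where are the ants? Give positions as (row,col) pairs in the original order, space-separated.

Step 1: ant0:(3,1)->W->(3,0) | ant1:(2,0)->S->(3,0)
  grid max=4 at (3,0)
Step 2: ant0:(3,0)->N->(2,0) | ant1:(3,0)->N->(2,0)
  grid max=3 at (2,0)
Step 3: ant0:(2,0)->S->(3,0) | ant1:(2,0)->S->(3,0)
  grid max=6 at (3,0)

(3,0) (3,0)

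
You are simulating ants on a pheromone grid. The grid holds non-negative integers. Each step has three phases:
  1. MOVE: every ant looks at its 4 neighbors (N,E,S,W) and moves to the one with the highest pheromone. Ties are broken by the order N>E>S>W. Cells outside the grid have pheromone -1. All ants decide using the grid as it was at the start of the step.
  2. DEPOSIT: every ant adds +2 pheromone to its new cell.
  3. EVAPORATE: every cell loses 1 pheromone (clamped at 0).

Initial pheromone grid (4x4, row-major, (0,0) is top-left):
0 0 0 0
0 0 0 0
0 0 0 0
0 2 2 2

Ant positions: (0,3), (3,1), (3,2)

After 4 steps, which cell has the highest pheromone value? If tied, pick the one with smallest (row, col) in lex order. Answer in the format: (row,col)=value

Step 1: ant0:(0,3)->S->(1,3) | ant1:(3,1)->E->(3,2) | ant2:(3,2)->E->(3,3)
  grid max=3 at (3,2)
Step 2: ant0:(1,3)->N->(0,3) | ant1:(3,2)->E->(3,3) | ant2:(3,3)->W->(3,2)
  grid max=4 at (3,2)
Step 3: ant0:(0,3)->S->(1,3) | ant1:(3,3)->W->(3,2) | ant2:(3,2)->E->(3,3)
  grid max=5 at (3,2)
Step 4: ant0:(1,3)->N->(0,3) | ant1:(3,2)->E->(3,3) | ant2:(3,3)->W->(3,2)
  grid max=6 at (3,2)
Final grid:
  0 0 0 1
  0 0 0 0
  0 0 0 0
  0 0 6 6
Max pheromone 6 at (3,2)

Answer: (3,2)=6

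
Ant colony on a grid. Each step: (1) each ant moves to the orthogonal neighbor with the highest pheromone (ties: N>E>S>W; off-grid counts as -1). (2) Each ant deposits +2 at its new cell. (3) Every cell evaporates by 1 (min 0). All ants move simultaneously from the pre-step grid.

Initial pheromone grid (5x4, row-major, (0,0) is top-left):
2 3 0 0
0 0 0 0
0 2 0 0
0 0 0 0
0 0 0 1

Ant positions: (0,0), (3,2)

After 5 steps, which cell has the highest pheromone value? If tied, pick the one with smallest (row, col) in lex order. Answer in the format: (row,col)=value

Answer: (0,1)=6

Derivation:
Step 1: ant0:(0,0)->E->(0,1) | ant1:(3,2)->N->(2,2)
  grid max=4 at (0,1)
Step 2: ant0:(0,1)->W->(0,0) | ant1:(2,2)->W->(2,1)
  grid max=3 at (0,1)
Step 3: ant0:(0,0)->E->(0,1) | ant1:(2,1)->N->(1,1)
  grid max=4 at (0,1)
Step 4: ant0:(0,1)->S->(1,1) | ant1:(1,1)->N->(0,1)
  grid max=5 at (0,1)
Step 5: ant0:(1,1)->N->(0,1) | ant1:(0,1)->S->(1,1)
  grid max=6 at (0,1)
Final grid:
  0 6 0 0
  0 3 0 0
  0 0 0 0
  0 0 0 0
  0 0 0 0
Max pheromone 6 at (0,1)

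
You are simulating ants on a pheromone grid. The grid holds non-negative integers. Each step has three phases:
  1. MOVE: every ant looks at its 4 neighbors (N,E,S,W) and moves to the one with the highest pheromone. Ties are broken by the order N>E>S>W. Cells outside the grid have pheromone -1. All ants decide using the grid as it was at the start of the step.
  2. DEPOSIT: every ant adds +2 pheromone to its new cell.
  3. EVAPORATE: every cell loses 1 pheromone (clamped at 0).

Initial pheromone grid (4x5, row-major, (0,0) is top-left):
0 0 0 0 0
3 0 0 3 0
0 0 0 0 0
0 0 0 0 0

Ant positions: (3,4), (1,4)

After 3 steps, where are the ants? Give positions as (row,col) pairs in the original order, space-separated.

Step 1: ant0:(3,4)->N->(2,4) | ant1:(1,4)->W->(1,3)
  grid max=4 at (1,3)
Step 2: ant0:(2,4)->N->(1,4) | ant1:(1,3)->N->(0,3)
  grid max=3 at (1,3)
Step 3: ant0:(1,4)->W->(1,3) | ant1:(0,3)->S->(1,3)
  grid max=6 at (1,3)

(1,3) (1,3)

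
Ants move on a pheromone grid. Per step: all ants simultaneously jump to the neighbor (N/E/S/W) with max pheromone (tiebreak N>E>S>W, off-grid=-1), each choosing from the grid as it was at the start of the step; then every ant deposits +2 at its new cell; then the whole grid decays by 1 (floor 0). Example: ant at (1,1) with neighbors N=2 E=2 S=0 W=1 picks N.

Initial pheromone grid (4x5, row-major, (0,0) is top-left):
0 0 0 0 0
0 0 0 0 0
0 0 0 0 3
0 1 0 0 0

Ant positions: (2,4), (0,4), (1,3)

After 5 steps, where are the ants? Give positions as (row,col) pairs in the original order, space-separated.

Step 1: ant0:(2,4)->N->(1,4) | ant1:(0,4)->S->(1,4) | ant2:(1,3)->N->(0,3)
  grid max=3 at (1,4)
Step 2: ant0:(1,4)->S->(2,4) | ant1:(1,4)->S->(2,4) | ant2:(0,3)->E->(0,4)
  grid max=5 at (2,4)
Step 3: ant0:(2,4)->N->(1,4) | ant1:(2,4)->N->(1,4) | ant2:(0,4)->S->(1,4)
  grid max=7 at (1,4)
Step 4: ant0:(1,4)->S->(2,4) | ant1:(1,4)->S->(2,4) | ant2:(1,4)->S->(2,4)
  grid max=9 at (2,4)
Step 5: ant0:(2,4)->N->(1,4) | ant1:(2,4)->N->(1,4) | ant2:(2,4)->N->(1,4)
  grid max=11 at (1,4)

(1,4) (1,4) (1,4)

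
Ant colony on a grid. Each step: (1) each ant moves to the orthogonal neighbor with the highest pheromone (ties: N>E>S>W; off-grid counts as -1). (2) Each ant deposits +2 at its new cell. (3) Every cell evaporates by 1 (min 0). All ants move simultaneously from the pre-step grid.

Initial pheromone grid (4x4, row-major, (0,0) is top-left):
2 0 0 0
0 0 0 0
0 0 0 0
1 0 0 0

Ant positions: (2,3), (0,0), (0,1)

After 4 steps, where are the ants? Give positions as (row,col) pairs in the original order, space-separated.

Step 1: ant0:(2,3)->N->(1,3) | ant1:(0,0)->E->(0,1) | ant2:(0,1)->W->(0,0)
  grid max=3 at (0,0)
Step 2: ant0:(1,3)->N->(0,3) | ant1:(0,1)->W->(0,0) | ant2:(0,0)->E->(0,1)
  grid max=4 at (0,0)
Step 3: ant0:(0,3)->S->(1,3) | ant1:(0,0)->E->(0,1) | ant2:(0,1)->W->(0,0)
  grid max=5 at (0,0)
Step 4: ant0:(1,3)->N->(0,3) | ant1:(0,1)->W->(0,0) | ant2:(0,0)->E->(0,1)
  grid max=6 at (0,0)

(0,3) (0,0) (0,1)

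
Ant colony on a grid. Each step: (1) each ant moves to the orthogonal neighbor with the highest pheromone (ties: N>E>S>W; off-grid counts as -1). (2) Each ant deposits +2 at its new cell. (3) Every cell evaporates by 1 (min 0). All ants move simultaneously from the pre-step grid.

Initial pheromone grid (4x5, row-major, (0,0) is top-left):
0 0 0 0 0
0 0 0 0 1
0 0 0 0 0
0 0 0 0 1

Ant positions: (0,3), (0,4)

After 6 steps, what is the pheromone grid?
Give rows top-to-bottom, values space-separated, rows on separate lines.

After step 1: ants at (0,4),(1,4)
  0 0 0 0 1
  0 0 0 0 2
  0 0 0 0 0
  0 0 0 0 0
After step 2: ants at (1,4),(0,4)
  0 0 0 0 2
  0 0 0 0 3
  0 0 0 0 0
  0 0 0 0 0
After step 3: ants at (0,4),(1,4)
  0 0 0 0 3
  0 0 0 0 4
  0 0 0 0 0
  0 0 0 0 0
After step 4: ants at (1,4),(0,4)
  0 0 0 0 4
  0 0 0 0 5
  0 0 0 0 0
  0 0 0 0 0
After step 5: ants at (0,4),(1,4)
  0 0 0 0 5
  0 0 0 0 6
  0 0 0 0 0
  0 0 0 0 0
After step 6: ants at (1,4),(0,4)
  0 0 0 0 6
  0 0 0 0 7
  0 0 0 0 0
  0 0 0 0 0

0 0 0 0 6
0 0 0 0 7
0 0 0 0 0
0 0 0 0 0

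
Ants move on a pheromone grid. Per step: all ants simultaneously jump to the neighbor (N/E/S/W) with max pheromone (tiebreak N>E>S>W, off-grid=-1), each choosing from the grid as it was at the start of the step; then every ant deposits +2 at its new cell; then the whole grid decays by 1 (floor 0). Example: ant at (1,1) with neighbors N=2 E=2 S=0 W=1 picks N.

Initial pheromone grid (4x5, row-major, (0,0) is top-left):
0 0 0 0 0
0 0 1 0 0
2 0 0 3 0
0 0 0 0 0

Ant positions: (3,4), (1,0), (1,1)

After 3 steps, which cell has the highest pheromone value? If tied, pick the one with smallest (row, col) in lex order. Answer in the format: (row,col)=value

Step 1: ant0:(3,4)->N->(2,4) | ant1:(1,0)->S->(2,0) | ant2:(1,1)->E->(1,2)
  grid max=3 at (2,0)
Step 2: ant0:(2,4)->W->(2,3) | ant1:(2,0)->N->(1,0) | ant2:(1,2)->N->(0,2)
  grid max=3 at (2,3)
Step 3: ant0:(2,3)->N->(1,3) | ant1:(1,0)->S->(2,0) | ant2:(0,2)->S->(1,2)
  grid max=3 at (2,0)
Final grid:
  0 0 0 0 0
  0 0 2 1 0
  3 0 0 2 0
  0 0 0 0 0
Max pheromone 3 at (2,0)

Answer: (2,0)=3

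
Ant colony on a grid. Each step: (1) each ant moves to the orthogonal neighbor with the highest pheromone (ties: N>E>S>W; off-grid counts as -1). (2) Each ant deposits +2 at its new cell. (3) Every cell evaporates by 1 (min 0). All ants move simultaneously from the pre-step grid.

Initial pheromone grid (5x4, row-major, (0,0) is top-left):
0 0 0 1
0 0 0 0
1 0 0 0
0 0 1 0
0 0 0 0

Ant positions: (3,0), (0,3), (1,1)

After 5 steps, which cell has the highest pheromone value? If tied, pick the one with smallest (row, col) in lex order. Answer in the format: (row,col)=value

Answer: (0,2)=4

Derivation:
Step 1: ant0:(3,0)->N->(2,0) | ant1:(0,3)->S->(1,3) | ant2:(1,1)->N->(0,1)
  grid max=2 at (2,0)
Step 2: ant0:(2,0)->N->(1,0) | ant1:(1,3)->N->(0,3) | ant2:(0,1)->E->(0,2)
  grid max=1 at (0,2)
Step 3: ant0:(1,0)->S->(2,0) | ant1:(0,3)->W->(0,2) | ant2:(0,2)->E->(0,3)
  grid max=2 at (0,2)
Step 4: ant0:(2,0)->N->(1,0) | ant1:(0,2)->E->(0,3) | ant2:(0,3)->W->(0,2)
  grid max=3 at (0,2)
Step 5: ant0:(1,0)->S->(2,0) | ant1:(0,3)->W->(0,2) | ant2:(0,2)->E->(0,3)
  grid max=4 at (0,2)
Final grid:
  0 0 4 4
  0 0 0 0
  2 0 0 0
  0 0 0 0
  0 0 0 0
Max pheromone 4 at (0,2)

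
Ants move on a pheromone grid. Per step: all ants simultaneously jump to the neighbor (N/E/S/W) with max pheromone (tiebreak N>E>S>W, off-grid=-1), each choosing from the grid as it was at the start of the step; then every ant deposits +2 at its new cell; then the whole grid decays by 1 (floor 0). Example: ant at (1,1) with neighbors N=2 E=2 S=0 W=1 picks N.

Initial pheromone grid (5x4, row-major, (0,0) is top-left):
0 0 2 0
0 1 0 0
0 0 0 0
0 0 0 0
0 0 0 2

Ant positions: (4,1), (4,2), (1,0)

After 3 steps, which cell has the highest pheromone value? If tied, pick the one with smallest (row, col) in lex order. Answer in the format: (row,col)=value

Step 1: ant0:(4,1)->N->(3,1) | ant1:(4,2)->E->(4,3) | ant2:(1,0)->E->(1,1)
  grid max=3 at (4,3)
Step 2: ant0:(3,1)->N->(2,1) | ant1:(4,3)->N->(3,3) | ant2:(1,1)->N->(0,1)
  grid max=2 at (4,3)
Step 3: ant0:(2,1)->N->(1,1) | ant1:(3,3)->S->(4,3) | ant2:(0,1)->S->(1,1)
  grid max=4 at (1,1)
Final grid:
  0 0 0 0
  0 4 0 0
  0 0 0 0
  0 0 0 0
  0 0 0 3
Max pheromone 4 at (1,1)

Answer: (1,1)=4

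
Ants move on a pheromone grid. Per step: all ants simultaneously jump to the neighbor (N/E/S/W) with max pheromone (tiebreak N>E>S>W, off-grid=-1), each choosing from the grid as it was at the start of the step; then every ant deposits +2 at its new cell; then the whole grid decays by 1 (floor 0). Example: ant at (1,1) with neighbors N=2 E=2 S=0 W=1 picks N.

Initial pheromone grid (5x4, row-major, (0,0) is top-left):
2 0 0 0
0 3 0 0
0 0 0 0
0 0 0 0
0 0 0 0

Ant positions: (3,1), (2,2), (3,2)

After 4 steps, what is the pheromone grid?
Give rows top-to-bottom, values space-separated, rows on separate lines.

After step 1: ants at (2,1),(1,2),(2,2)
  1 0 0 0
  0 2 1 0
  0 1 1 0
  0 0 0 0
  0 0 0 0
After step 2: ants at (1,1),(1,1),(1,2)
  0 0 0 0
  0 5 2 0
  0 0 0 0
  0 0 0 0
  0 0 0 0
After step 3: ants at (1,2),(1,2),(1,1)
  0 0 0 0
  0 6 5 0
  0 0 0 0
  0 0 0 0
  0 0 0 0
After step 4: ants at (1,1),(1,1),(1,2)
  0 0 0 0
  0 9 6 0
  0 0 0 0
  0 0 0 0
  0 0 0 0

0 0 0 0
0 9 6 0
0 0 0 0
0 0 0 0
0 0 0 0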